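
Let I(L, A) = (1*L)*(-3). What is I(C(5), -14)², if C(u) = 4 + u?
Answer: 729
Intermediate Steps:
I(L, A) = -3*L (I(L, A) = L*(-3) = -3*L)
I(C(5), -14)² = (-3*(4 + 5))² = (-3*9)² = (-27)² = 729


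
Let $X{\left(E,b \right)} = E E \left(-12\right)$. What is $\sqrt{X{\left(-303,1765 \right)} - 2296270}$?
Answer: $i \sqrt{3397978} \approx 1843.4 i$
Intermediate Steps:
$X{\left(E,b \right)} = - 12 E^{2}$ ($X{\left(E,b \right)} = E^{2} \left(-12\right) = - 12 E^{2}$)
$\sqrt{X{\left(-303,1765 \right)} - 2296270} = \sqrt{- 12 \left(-303\right)^{2} - 2296270} = \sqrt{\left(-12\right) 91809 - 2296270} = \sqrt{-1101708 - 2296270} = \sqrt{-3397978} = i \sqrt{3397978}$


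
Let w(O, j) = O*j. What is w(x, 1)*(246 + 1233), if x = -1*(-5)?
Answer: 7395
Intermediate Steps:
x = 5
w(x, 1)*(246 + 1233) = (5*1)*(246 + 1233) = 5*1479 = 7395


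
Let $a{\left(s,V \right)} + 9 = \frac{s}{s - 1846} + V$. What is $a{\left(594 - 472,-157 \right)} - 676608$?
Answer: $- \frac{583379249}{862} \approx -6.7677 \cdot 10^{5}$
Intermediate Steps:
$a{\left(s,V \right)} = -9 + V + \frac{s}{-1846 + s}$ ($a{\left(s,V \right)} = -9 + \left(\frac{s}{s - 1846} + V\right) = -9 + \left(\frac{s}{-1846 + s} + V\right) = -9 + \left(V + \frac{s}{-1846 + s}\right) = -9 + V + \frac{s}{-1846 + s}$)
$a{\left(594 - 472,-157 \right)} - 676608 = \frac{16614 - -289822 - 8 \left(594 - 472\right) - 157 \left(594 - 472\right)}{-1846 + \left(594 - 472\right)} - 676608 = \frac{16614 + 289822 - 8 \left(594 - 472\right) - 157 \left(594 - 472\right)}{-1846 + \left(594 - 472\right)} - 676608 = \frac{16614 + 289822 - 976 - 19154}{-1846 + 122} - 676608 = \frac{16614 + 289822 - 976 - 19154}{-1724} - 676608 = \left(- \frac{1}{1724}\right) 286306 - 676608 = - \frac{143153}{862} - 676608 = - \frac{583379249}{862}$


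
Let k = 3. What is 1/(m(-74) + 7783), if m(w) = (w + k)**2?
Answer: 1/12824 ≈ 7.7979e-5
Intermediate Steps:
m(w) = (3 + w)**2 (m(w) = (w + 3)**2 = (3 + w)**2)
1/(m(-74) + 7783) = 1/((3 - 74)**2 + 7783) = 1/((-71)**2 + 7783) = 1/(5041 + 7783) = 1/12824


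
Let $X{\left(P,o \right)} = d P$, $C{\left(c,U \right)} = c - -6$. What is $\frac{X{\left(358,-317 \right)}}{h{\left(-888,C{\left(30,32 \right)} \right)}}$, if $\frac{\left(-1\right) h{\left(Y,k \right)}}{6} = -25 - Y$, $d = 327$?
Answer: $- \frac{19511}{863} \approx -22.608$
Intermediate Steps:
$C{\left(c,U \right)} = 6 + c$ ($C{\left(c,U \right)} = c + 6 = 6 + c$)
$h{\left(Y,k \right)} = 150 + 6 Y$ ($h{\left(Y,k \right)} = - 6 \left(-25 - Y\right) = 150 + 6 Y$)
$X{\left(P,o \right)} = 327 P$
$\frac{X{\left(358,-317 \right)}}{h{\left(-888,C{\left(30,32 \right)} \right)}} = \frac{327 \cdot 358}{150 + 6 \left(-888\right)} = \frac{117066}{150 - 5328} = \frac{117066}{-5178} = 117066 \left(- \frac{1}{5178}\right) = - \frac{19511}{863}$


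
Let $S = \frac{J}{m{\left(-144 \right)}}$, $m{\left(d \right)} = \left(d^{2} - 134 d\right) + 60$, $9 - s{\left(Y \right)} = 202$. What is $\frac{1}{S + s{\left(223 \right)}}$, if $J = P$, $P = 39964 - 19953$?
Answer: $- \frac{40092}{7717745} \approx -0.0051948$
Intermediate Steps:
$P = 20011$ ($P = 39964 - 19953 = 20011$)
$s{\left(Y \right)} = -193$ ($s{\left(Y \right)} = 9 - 202 = -193$)
$m{\left(d \right)} = 60 + d^{2} - 134 d$
$J = 20011$
$S = \frac{20011}{40092}$ ($S = \frac{20011}{60 + \left(-144\right)^{2} - -19296} = \frac{20011}{60 + 20736 + 19296} = \frac{20011}{40092} \approx 0.49913$)
$\frac{1}{S + s{\left(223 \right)}} = \frac{1}{\frac{20011}{40092} - 193} = \frac{1}{- \frac{7717745}{40092}} = - \frac{40092}{7717745}$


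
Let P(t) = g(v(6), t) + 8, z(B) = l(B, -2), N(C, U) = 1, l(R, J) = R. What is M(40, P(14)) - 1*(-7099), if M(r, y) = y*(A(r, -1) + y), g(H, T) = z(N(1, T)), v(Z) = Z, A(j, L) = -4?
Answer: 7144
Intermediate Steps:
z(B) = B
g(H, T) = 1
P(t) = 9 (P(t) = 1 + 8 = 9)
M(r, y) = y*(-4 + y)
M(40, P(14)) - 1*(-7099) = 9*(-4 + 9) - 1*(-7099) = 9*5 + 7099 = 45 + 7099 = 7144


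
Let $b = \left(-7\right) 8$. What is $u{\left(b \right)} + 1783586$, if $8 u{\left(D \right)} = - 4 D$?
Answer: $1783614$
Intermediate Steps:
$b = -56$
$u{\left(D \right)} = - \frac{D}{2}$ ($u{\left(D \right)} = \frac{\left(-4\right) D}{8} = - \frac{D}{2}$)
$u{\left(b \right)} + 1783586 = \left(- \frac{1}{2}\right) \left(-56\right) + 1783586 = 28 + 1783586 = 1783614$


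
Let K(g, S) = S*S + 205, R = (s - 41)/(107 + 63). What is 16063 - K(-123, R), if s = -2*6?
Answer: 458293391/28900 ≈ 15858.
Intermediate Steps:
s = -12
R = -53/170 (R = (-12 - 41)/(107 + 63) = -53/170 ≈ -0.31176)
K(g, S) = 205 + S² (K(g, S) = S² + 205 = 205 + S²)
16063 - K(-123, R) = 16063 - (205 + (-53/170)²) = 16063 - (205 + 2809/28900) = 16063 - 1*5927309/28900 = 16063 - 5927309/28900 = 458293391/28900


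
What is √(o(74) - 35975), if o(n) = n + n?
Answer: I*√35827 ≈ 189.28*I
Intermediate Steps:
o(n) = 2*n
√(o(74) - 35975) = √(2*74 - 35975) = √(148 - 35975) = √(-35827) = I*√35827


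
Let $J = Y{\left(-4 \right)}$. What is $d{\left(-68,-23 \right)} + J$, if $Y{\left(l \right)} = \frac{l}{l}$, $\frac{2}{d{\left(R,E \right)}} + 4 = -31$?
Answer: $\frac{33}{35} \approx 0.94286$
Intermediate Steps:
$d{\left(R,E \right)} = - \frac{2}{35}$ ($d{\left(R,E \right)} = \frac{2}{-4 - 31} = \frac{2}{-35} = 2 \left(- \frac{1}{35}\right) = - \frac{2}{35}$)
$Y{\left(l \right)} = 1$
$J = 1$
$d{\left(-68,-23 \right)} + J = - \frac{2}{35} + 1 = \frac{33}{35}$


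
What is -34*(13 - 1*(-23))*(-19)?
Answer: 23256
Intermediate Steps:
-34*(13 - 1*(-23))*(-19) = -34*(13 + 23)*(-19) = -34*36*(-19) = -1224*(-19) = 23256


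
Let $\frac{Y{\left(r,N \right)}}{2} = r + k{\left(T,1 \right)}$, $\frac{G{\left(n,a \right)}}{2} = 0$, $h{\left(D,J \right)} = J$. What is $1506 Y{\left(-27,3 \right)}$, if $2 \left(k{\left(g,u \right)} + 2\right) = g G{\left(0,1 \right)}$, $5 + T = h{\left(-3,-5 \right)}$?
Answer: $-87348$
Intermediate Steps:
$G{\left(n,a \right)} = 0$ ($G{\left(n,a \right)} = 2 \cdot 0 = 0$)
$T = -10$ ($T = -5 - 5 = -10$)
$k{\left(g,u \right)} = -2$ ($k{\left(g,u \right)} = -2 + \frac{g 0}{2} = -2 + \frac{1}{2} \cdot 0 = -2 + 0 = -2$)
$Y{\left(r,N \right)} = -4 + 2 r$ ($Y{\left(r,N \right)} = 2 \left(r - 2\right) = 2 \left(-2 + r\right) = -4 + 2 r$)
$1506 Y{\left(-27,3 \right)} = 1506 \left(-4 + 2 \left(-27\right)\right) = 1506 \left(-4 - 54\right) = 1506 \left(-58\right) = -87348$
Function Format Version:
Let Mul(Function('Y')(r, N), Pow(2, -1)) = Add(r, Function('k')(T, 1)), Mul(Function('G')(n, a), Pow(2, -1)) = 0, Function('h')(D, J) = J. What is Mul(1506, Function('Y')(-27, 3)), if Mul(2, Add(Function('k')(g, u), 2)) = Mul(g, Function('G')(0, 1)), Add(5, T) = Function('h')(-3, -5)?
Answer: -87348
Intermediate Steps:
Function('G')(n, a) = 0 (Function('G')(n, a) = Mul(2, 0) = 0)
T = -10 (T = Add(-5, -5) = -10)
Function('k')(g, u) = -2 (Function('k')(g, u) = Add(-2, Mul(Rational(1, 2), Mul(g, 0))) = Add(-2, Mul(Rational(1, 2), 0)) = Add(-2, 0) = -2)
Function('Y')(r, N) = Add(-4, Mul(2, r)) (Function('Y')(r, N) = Mul(2, Add(r, -2)) = Mul(2, Add(-2, r)) = Add(-4, Mul(2, r)))
Mul(1506, Function('Y')(-27, 3)) = Mul(1506, Add(-4, Mul(2, -27))) = Mul(1506, Add(-4, -54)) = Mul(1506, -58) = -87348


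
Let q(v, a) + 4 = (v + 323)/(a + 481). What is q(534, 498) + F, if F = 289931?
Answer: 283839390/979 ≈ 2.8993e+5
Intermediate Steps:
q(v, a) = -4 + (323 + v)/(481 + a) (q(v, a) = -4 + (v + 323)/(a + 481) = -4 + (323 + v)/(481 + a))
q(534, 498) + F = (-1601 + 534 - 4*498)/(481 + 498) + 289931 = (-1601 + 534 - 1992)/979 + 289931 = (1/979)*(-3059) + 289931 = -3059/979 + 289931 = 283839390/979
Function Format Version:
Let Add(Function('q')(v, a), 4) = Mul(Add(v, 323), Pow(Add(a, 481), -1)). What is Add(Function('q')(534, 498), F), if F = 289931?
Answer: Rational(283839390, 979) ≈ 2.8993e+5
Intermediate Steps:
Function('q')(v, a) = Add(-4, Mul(Pow(Add(481, a), -1), Add(323, v))) (Function('q')(v, a) = Add(-4, Mul(Add(v, 323), Pow(Add(a, 481), -1))) = Add(-4, Mul(Add(323, v), Pow(Add(481, a), -1))) = Add(-4, Mul(Pow(Add(481, a), -1), Add(323, v))))
Add(Function('q')(534, 498), F) = Add(Mul(Pow(Add(481, 498), -1), Add(-1601, 534, Mul(-4, 498))), 289931) = Add(Mul(Pow(979, -1), Add(-1601, 534, -1992)), 289931) = Add(Mul(Rational(1, 979), -3059), 289931) = Add(Rational(-3059, 979), 289931) = Rational(283839390, 979)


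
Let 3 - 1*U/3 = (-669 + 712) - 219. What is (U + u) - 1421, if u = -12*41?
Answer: -1376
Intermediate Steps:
U = 537 (U = 9 - 3*((-669 + 712) - 219) = 9 - 3*(43 - 219) = 9 - 3*(-176) = 9 + 528 = 537)
u = -492
(U + u) - 1421 = (537 - 492) - 1421 = 45 - 1421 = -1376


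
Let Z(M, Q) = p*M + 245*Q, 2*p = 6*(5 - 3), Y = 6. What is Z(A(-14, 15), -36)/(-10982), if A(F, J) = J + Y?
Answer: 4347/5491 ≈ 0.79166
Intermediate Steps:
p = 6 (p = (6*(5 - 3))/2 = (6*2)/2 = (1/2)*12 = 6)
A(F, J) = 6 + J (A(F, J) = J + 6 = 6 + J)
Z(M, Q) = 6*M + 245*Q
Z(A(-14, 15), -36)/(-10982) = (6*(6 + 15) + 245*(-36))/(-10982) = (6*21 - 8820)*(-1/10982) = (126 - 8820)*(-1/10982) = -8694*(-1/10982) = 4347/5491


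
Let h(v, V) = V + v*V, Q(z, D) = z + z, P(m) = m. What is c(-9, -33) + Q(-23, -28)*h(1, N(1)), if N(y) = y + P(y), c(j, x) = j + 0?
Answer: -193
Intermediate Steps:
Q(z, D) = 2*z
c(j, x) = j
N(y) = 2*y (N(y) = y + y = 2*y)
h(v, V) = V + V*v
c(-9, -33) + Q(-23, -28)*h(1, N(1)) = -9 + (2*(-23))*((2*1)*(1 + 1)) = -9 - 92*2 = -9 - 46*4 = -9 - 184 = -193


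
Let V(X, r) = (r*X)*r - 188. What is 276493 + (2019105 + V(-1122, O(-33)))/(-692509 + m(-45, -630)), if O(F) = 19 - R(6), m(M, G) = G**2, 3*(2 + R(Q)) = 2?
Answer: 245196792614/886827 ≈ 2.7649e+5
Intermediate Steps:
R(Q) = -4/3 (R(Q) = -2 + (1/3)*2 = -2 + 2/3 = -4/3)
O(F) = 61/3 (O(F) = 19 - 1*(-4/3) = 19 + 4/3 = 61/3)
V(X, r) = -188 + X*r**2 (V(X, r) = (X*r)*r - 188 = X*r**2 - 188 = -188 + X*r**2)
276493 + (2019105 + V(-1122, O(-33)))/(-692509 + m(-45, -630)) = 276493 + (2019105 + (-188 - 1122*(61/3)**2))/(-692509 + (-630)**2) = 276493 + (2019105 + (-188 - 1122*3721/9))/(-692509 + 396900) = 276493 + (2019105 + (-188 - 1391654/3))/(-295609) = 276493 + (2019105 - 1392218/3)*(-1/295609) = 276493 + (4665097/3)*(-1/295609) = 276493 - 4665097/886827 = 245196792614/886827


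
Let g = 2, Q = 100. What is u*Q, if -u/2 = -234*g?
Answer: 93600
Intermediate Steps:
u = 936 (u = -(-468)*2 = -2*(-468) = 936)
u*Q = 936*100 = 93600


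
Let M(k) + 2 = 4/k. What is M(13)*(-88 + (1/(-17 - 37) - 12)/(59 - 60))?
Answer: 45133/351 ≈ 128.58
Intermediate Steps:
M(k) = -2 + 4/k
M(13)*(-88 + (1/(-17 - 37) - 12)/(59 - 60)) = (-2 + 4/13)*(-88 + (1/(-17 - 37) - 12)/(59 - 60)) = (-2 + 4*(1/13))*(-88 + (1/(-54) - 12)/(-1)) = (-2 + 4/13)*(-88 + (-1/54 - 12)*(-1)) = -22*(-88 - 649/54*(-1))/13 = -22*(-88 + 649/54)/13 = -22/13*(-4103/54) = 45133/351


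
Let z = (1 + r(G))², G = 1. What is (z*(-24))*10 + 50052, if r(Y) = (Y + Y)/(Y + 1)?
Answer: 49092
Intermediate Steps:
r(Y) = 2*Y/(1 + Y) (r(Y) = (2*Y)/(1 + Y) = 2*Y/(1 + Y))
z = 4 (z = (1 + 2*1/(1 + 1))² = (1 + 2*1/2)² = (1 + 2*1*(½))² = (1 + 1)² = 2² = 4)
(z*(-24))*10 + 50052 = (4*(-24))*10 + 50052 = -96*10 + 50052 = -960 + 50052 = 49092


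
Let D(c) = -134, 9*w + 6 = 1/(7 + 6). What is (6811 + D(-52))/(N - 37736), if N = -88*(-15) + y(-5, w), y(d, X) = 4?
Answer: -6677/36412 ≈ -0.18337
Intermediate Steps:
w = -77/117 (w = -⅔ + 1/(9*(7 + 6)) = -⅔ + (⅑)/13 = -⅔ + (⅑)*(1/13) = -⅔ + 1/117 = -77/117 ≈ -0.65812)
N = 1324 (N = -88*(-15) + 4 = 1320 + 4 = 1324)
(6811 + D(-52))/(N - 37736) = (6811 - 134)/(1324 - 37736) = 6677/(-36412) = 6677*(-1/36412) = -6677/36412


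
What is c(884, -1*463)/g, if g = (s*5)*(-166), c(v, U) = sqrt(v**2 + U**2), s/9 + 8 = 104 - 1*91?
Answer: -sqrt(39833)/7470 ≈ -0.026718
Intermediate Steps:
s = 45 (s = -72 + 9*(104 - 1*91) = -72 + 9*(104 - 91) = -72 + 9*13 = -72 + 117 = 45)
c(v, U) = sqrt(U**2 + v**2)
g = -37350 (g = (45*5)*(-166) = 225*(-166) = -37350)
c(884, -1*463)/g = sqrt((-1*463)**2 + 884**2)/(-37350) = sqrt((-463)**2 + 781456)*(-1/37350) = sqrt(214369 + 781456)*(-1/37350) = sqrt(995825)*(-1/37350) = (5*sqrt(39833))*(-1/37350) = -sqrt(39833)/7470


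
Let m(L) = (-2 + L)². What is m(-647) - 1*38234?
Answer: 382967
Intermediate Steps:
m(-647) - 1*38234 = (-2 - 647)² - 1*38234 = (-649)² - 38234 = 421201 - 38234 = 382967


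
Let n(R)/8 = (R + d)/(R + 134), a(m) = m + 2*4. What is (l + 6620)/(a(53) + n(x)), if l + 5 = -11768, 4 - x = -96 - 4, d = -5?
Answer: -613207/7655 ≈ -80.105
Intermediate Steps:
a(m) = 8 + m (a(m) = m + 8 = 8 + m)
x = 104 (x = 4 - (-96 - 4) = 4 - 1*(-100) = 4 + 100 = 104)
n(R) = 8*(-5 + R)/(134 + R) (n(R) = 8*((R - 5)/(R + 134)) = 8*((-5 + R)/(134 + R)) = 8*(-5 + R)/(134 + R))
l = -11773 (l = -5 - 11768 = -11773)
(l + 6620)/(a(53) + n(x)) = (-11773 + 6620)/((8 + 53) + 8*(-5 + 104)/(134 + 104)) = -5153/(61 + 8*99/238) = -5153/(61 + 8*(1/238)*99) = -5153/(61 + 396/119) = -5153/7655/119 = -5153*119/7655 = -613207/7655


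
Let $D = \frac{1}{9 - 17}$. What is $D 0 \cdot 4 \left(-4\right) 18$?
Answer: $0$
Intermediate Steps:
$D = - \frac{1}{8}$ ($D = \frac{1}{-8} = - \frac{1}{8} \approx -0.125$)
$D 0 \cdot 4 \left(-4\right) 18 = - \frac{0 \cdot 4 \left(-4\right)}{8} \cdot 18 = - \frac{0 \left(-4\right)}{8} \cdot 18 = \left(- \frac{1}{8}\right) 0 \cdot 18 = 0 \cdot 18 = 0$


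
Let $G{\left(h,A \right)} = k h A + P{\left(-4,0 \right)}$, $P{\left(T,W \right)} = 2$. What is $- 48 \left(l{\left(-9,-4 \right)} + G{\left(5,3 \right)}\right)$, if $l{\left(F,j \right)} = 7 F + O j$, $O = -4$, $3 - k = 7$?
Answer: $5040$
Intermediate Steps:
$k = -4$ ($k = 3 - 7 = -4$)
$G{\left(h,A \right)} = 2 - 4 A h$ ($G{\left(h,A \right)} = - 4 h A + 2 = - 4 A h + 2 = 2 - 4 A h$)
$l{\left(F,j \right)} = - 4 j + 7 F$ ($l{\left(F,j \right)} = 7 F - 4 j = - 4 j + 7 F$)
$- 48 \left(l{\left(-9,-4 \right)} + G{\left(5,3 \right)}\right) = - 48 \left(\left(\left(-4\right) \left(-4\right) + 7 \left(-9\right)\right) + \left(2 - 12 \cdot 5\right)\right) = - 48 \left(\left(16 - 63\right) + \left(2 - 60\right)\right) = - 48 \left(-47 - 58\right) = \left(-48\right) \left(-105\right) = 5040$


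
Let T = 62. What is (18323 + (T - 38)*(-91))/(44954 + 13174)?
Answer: 16139/58128 ≈ 0.27765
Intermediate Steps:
(18323 + (T - 38)*(-91))/(44954 + 13174) = (18323 + (62 - 38)*(-91))/(44954 + 13174) = (18323 + 24*(-91))/58128 = (18323 - 2184)*(1/58128) = 16139*(1/58128) = 16139/58128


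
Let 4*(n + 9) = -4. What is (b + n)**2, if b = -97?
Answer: 11449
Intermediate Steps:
n = -10 (n = -9 + (1/4)*(-4) = -9 - 1 = -10)
(b + n)**2 = (-97 - 10)**2 = (-107)**2 = 11449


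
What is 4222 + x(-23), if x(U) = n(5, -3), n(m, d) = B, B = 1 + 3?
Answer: 4226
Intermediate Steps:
B = 4
n(m, d) = 4
x(U) = 4
4222 + x(-23) = 4222 + 4 = 4226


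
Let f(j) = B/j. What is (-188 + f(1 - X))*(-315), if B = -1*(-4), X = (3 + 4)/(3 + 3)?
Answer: 66780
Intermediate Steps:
X = 7/6 ≈ 1.1667
B = 4
f(j) = 4/j
(-188 + f(1 - X))*(-315) = (-188 + 4/(1 - 1*7/6))*(-315) = (-188 + 4/(1 - 7/6))*(-315) = (-188 + 4/(-⅙))*(-315) = (-188 + 4*(-6))*(-315) = (-188 - 24)*(-315) = -212*(-315) = 66780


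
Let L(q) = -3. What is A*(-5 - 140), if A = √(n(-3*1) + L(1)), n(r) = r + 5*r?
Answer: -145*I*√21 ≈ -664.47*I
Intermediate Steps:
n(r) = 6*r
A = I*√21 (A = √(6*(-3*1) - 3) = √(6*(-3) - 3) = √(-18 - 3) = √(-21) = I*√21 ≈ 4.5826*I)
A*(-5 - 140) = (I*√21)*(-5 - 140) = (I*√21)*(-145) = -145*I*√21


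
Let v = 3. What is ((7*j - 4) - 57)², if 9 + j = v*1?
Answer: 10609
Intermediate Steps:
j = -6 (j = -9 + 3*1 = -9 + 3 = -6)
((7*j - 4) - 57)² = ((7*(-6) - 4) - 57)² = ((-42 - 4) - 57)² = (-46 - 57)² = (-103)² = 10609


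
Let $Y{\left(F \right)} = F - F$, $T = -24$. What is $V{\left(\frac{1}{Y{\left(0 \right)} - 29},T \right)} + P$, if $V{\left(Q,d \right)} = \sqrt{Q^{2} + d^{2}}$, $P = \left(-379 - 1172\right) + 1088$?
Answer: $-463 + \frac{\sqrt{484417}}{29} \approx -439.0$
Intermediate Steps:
$Y{\left(F \right)} = 0$
$P = -463$ ($P = -1551 + 1088 = -463$)
$V{\left(\frac{1}{Y{\left(0 \right)} - 29},T \right)} + P = \sqrt{\left(\frac{1}{0 - 29}\right)^{2} + \left(-24\right)^{2}} - 463 = \sqrt{\left(\frac{1}{-29}\right)^{2} + 576} - 463 = \sqrt{\left(- \frac{1}{29}\right)^{2} + 576} - 463 = \sqrt{\frac{1}{841} + 576} - 463 = \sqrt{\frac{484417}{841}} - 463 = \frac{\sqrt{484417}}{29} - 463 = -463 + \frac{\sqrt{484417}}{29}$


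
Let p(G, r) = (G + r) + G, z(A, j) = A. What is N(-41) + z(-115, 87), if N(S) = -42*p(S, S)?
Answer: 5051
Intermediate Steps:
p(G, r) = r + 2*G
N(S) = -126*S (N(S) = -42*(S + 2*S) = -126*S)
N(-41) + z(-115, 87) = -126*(-41) - 115 = 5166 - 115 = 5051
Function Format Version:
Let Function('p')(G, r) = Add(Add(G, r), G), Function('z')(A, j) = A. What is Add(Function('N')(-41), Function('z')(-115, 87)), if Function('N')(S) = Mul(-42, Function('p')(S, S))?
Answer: 5051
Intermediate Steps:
Function('p')(G, r) = Add(r, Mul(2, G))
Function('N')(S) = Mul(-126, S) (Function('N')(S) = Mul(-42, Add(S, Mul(2, S))) = Mul(-42, Mul(3, S)) = Mul(-126, S))
Add(Function('N')(-41), Function('z')(-115, 87)) = Add(Mul(-126, -41), -115) = Add(5166, -115) = 5051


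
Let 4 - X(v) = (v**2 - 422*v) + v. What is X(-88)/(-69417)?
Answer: 44788/69417 ≈ 0.64520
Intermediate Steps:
X(v) = 4 - v**2 + 421*v (X(v) = 4 - ((v**2 - 422*v) + v) = 4 - (v**2 - 421*v) = 4 + (-v**2 + 421*v) = 4 - v**2 + 421*v)
X(-88)/(-69417) = (4 - 1*(-88)**2 + 421*(-88))/(-69417) = (4 - 1*7744 - 37048)*(-1/69417) = (4 - 7744 - 37048)*(-1/69417) = -44788*(-1/69417) = 44788/69417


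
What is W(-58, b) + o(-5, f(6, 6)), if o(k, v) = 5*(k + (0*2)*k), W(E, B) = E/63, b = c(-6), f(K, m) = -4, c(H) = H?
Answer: -1633/63 ≈ -25.921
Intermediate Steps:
b = -6
W(E, B) = E/63 (W(E, B) = E*(1/63) = E/63)
o(k, v) = 5*k (o(k, v) = 5*(k + 0*k) = 5*(k + 0) = 5*k)
W(-58, b) + o(-5, f(6, 6)) = (1/63)*(-58) + 5*(-5) = -58/63 - 25 = -1633/63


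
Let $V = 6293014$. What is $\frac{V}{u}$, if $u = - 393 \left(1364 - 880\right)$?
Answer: $- \frac{3146507}{95106} \approx -33.084$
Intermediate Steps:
$u = -190212$ ($u = \left(-393\right) 484 = -190212$)
$\frac{V}{u} = \frac{6293014}{-190212} = 6293014 \left(- \frac{1}{190212}\right) = - \frac{3146507}{95106}$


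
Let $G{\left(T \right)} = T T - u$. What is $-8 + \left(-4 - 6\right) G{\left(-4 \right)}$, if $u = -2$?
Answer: $-188$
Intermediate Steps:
$G{\left(T \right)} = 2 + T^{2}$ ($G{\left(T \right)} = T T - -2 = T^{2} + 2 = 2 + T^{2}$)
$-8 + \left(-4 - 6\right) G{\left(-4 \right)} = -8 + \left(-4 - 6\right) \left(2 + \left(-4\right)^{2}\right) = -8 + \left(-4 - 6\right) \left(2 + 16\right) = -8 - 180 = -188$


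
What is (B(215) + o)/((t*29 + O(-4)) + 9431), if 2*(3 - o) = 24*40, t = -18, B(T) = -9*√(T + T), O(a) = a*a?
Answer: -159/2975 - 3*√430/2975 ≈ -0.074356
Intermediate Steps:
O(a) = a²
B(T) = -9*√2*√T
o = -477 (o = 3 - 12*40 = 3 - ½*960 = 3 - 480 = -477)
(B(215) + o)/((t*29 + O(-4)) + 9431) = (-9*√2*√215 - 477)/((-18*29 + (-4)²) + 9431) = (-9*√430 - 477)/((-522 + 16) + 9431) = (-477 - 9*√430)/(-506 + 9431) = (-477 - 9*√430)/8925 = (-477 - 9*√430)*(1/8925) = -159/2975 - 3*√430/2975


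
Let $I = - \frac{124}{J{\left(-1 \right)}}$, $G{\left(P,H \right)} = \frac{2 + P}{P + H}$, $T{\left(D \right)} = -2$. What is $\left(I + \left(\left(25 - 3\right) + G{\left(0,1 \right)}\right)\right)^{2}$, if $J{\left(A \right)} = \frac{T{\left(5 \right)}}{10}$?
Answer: $414736$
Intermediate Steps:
$G{\left(P,H \right)} = \frac{2 + P}{H + P}$
$J{\left(A \right)} = - \frac{1}{5}$ ($J{\left(A \right)} = - \frac{2}{10} = \left(-2\right) \frac{1}{10} = - \frac{1}{5}$)
$I = 620$ ($I = - \frac{124}{- \frac{1}{5}} = \left(-124\right) \left(-5\right) = 620$)
$\left(I + \left(\left(25 - 3\right) + G{\left(0,1 \right)}\right)\right)^{2} = \left(620 + \left(\left(25 - 3\right) + \frac{2 + 0}{1 + 0}\right)\right)^{2} = \left(620 + \left(22 + 1^{-1} \cdot 2\right)\right)^{2} = \left(620 + \left(22 + 1 \cdot 2\right)\right)^{2} = \left(620 + \left(22 + 2\right)\right)^{2} = \left(620 + 24\right)^{2} = 644^{2} = 414736$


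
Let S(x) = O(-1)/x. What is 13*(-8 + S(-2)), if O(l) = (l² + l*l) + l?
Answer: -221/2 ≈ -110.50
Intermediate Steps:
O(l) = l + 2*l² (O(l) = (l² + l²) + l = 2*l² + l = l + 2*l²)
S(x) = 1/x (S(x) = (-(1 + 2*(-1)))/x = (-(1 - 2))/x = (-1*(-1))/x = 1/x)
13*(-8 + S(-2)) = 13*(-8 + 1/(-2)) = 13*(-8 - ½) = 13*(-17/2) = -221/2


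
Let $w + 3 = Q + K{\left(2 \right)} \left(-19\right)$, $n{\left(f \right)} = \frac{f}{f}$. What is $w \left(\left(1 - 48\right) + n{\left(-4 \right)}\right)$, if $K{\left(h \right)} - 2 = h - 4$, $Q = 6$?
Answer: $-138$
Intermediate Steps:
$n{\left(f \right)} = 1$
$K{\left(h \right)} = -2 + h$ ($K{\left(h \right)} = 2 + \left(h - 4\right) = 2 + \left(-4 + h\right) = -2 + h$)
$w = 3$ ($w = -3 + \left(6 + \left(-2 + 2\right) \left(-19\right)\right) = -3 + \left(6 + 0 \left(-19\right)\right) = -3 + \left(6 + 0\right) = -3 + 6 = 3$)
$w \left(\left(1 - 48\right) + n{\left(-4 \right)}\right) = 3 \left(\left(1 - 48\right) + 1\right) = 3 \left(-47 + 1\right) = 3 \left(-46\right) = -138$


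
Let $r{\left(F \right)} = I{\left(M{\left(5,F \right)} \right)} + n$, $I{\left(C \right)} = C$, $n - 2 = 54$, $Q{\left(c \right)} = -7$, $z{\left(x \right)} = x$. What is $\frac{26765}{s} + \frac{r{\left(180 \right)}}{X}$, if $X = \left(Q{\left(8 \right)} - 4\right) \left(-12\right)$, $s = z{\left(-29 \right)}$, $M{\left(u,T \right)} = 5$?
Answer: $- \frac{3531211}{3828} \approx -922.47$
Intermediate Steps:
$n = 56$ ($n = 2 + 54 = 56$)
$s = -29$
$r{\left(F \right)} = 61$ ($r{\left(F \right)} = 5 + 56 = 61$)
$X = 132$ ($X = \left(-7 - 4\right) \left(-12\right) = \left(-11\right) \left(-12\right) = 132$)
$\frac{26765}{s} + \frac{r{\left(180 \right)}}{X} = \frac{26765}{-29} + \frac{61}{132} = 26765 \left(- \frac{1}{29}\right) + 61 \cdot \frac{1}{132} = - \frac{26765}{29} + \frac{61}{132} = - \frac{3531211}{3828}$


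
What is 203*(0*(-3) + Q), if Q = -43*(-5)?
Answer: 43645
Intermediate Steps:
Q = 215
203*(0*(-3) + Q) = 203*(0*(-3) + 215) = 203*(0 + 215) = 203*215 = 43645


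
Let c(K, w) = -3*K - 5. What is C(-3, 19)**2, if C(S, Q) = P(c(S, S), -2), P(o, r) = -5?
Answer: 25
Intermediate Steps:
c(K, w) = -5 - 3*K
C(S, Q) = -5
C(-3, 19)**2 = (-5)**2 = 25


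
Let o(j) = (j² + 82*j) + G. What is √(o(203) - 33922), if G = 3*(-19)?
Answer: 2*√5969 ≈ 154.52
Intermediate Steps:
G = -57
o(j) = -57 + j² + 82*j (o(j) = (j² + 82*j) - 57 = -57 + j² + 82*j)
√(o(203) - 33922) = √((-57 + 203² + 82*203) - 33922) = √((-57 + 41209 + 16646) - 33922) = √(57798 - 33922) = √23876 = 2*√5969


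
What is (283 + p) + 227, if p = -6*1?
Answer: 504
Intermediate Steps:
p = -6
(283 + p) + 227 = (283 - 6) + 227 = 277 + 227 = 504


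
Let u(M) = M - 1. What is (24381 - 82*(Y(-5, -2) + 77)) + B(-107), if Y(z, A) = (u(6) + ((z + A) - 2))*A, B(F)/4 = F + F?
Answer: 16555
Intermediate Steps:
u(M) = -1 + M
B(F) = 8*F (B(F) = 4*(F + F) = 4*(2*F) = 8*F)
Y(z, A) = A*(3 + A + z) (Y(z, A) = ((-1 + 6) + ((z + A) - 2))*A = (5 + ((A + z) - 2))*A = (5 + (-2 + A + z))*A = (3 + A + z)*A = A*(3 + A + z))
(24381 - 82*(Y(-5, -2) + 77)) + B(-107) = (24381 - 82*(-2*(3 - 2 - 5) + 77)) + 8*(-107) = (24381 - 82*(-2*(-4) + 77)) - 856 = (24381 - 82*(8 + 77)) - 856 = (24381 - 82*85) - 856 = (24381 - 6970) - 856 = 17411 - 856 = 16555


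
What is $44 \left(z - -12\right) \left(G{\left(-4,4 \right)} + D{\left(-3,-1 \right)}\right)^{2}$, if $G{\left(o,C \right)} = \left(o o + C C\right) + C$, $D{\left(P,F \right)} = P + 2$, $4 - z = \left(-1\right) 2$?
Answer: $970200$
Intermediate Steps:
$z = 6$ ($z = 4 - \left(-1\right) 2 = 4 - -2 = 4 + 2 = 6$)
$D{\left(P,F \right)} = 2 + P$
$G{\left(o,C \right)} = C + C^{2} + o^{2}$ ($G{\left(o,C \right)} = \left(o^{2} + C^{2}\right) + C = \left(C^{2} + o^{2}\right) + C = C + C^{2} + o^{2}$)
$44 \left(z - -12\right) \left(G{\left(-4,4 \right)} + D{\left(-3,-1 \right)}\right)^{2} = 44 \left(6 - -12\right) \left(\left(4 + 4^{2} + \left(-4\right)^{2}\right) + \left(2 - 3\right)\right)^{2} = 44 \left(6 + 12\right) \left(\left(4 + 16 + 16\right) - 1\right)^{2} = 44 \cdot 18 \left(36 - 1\right)^{2} = 792 \cdot 35^{2} = 792 \cdot 1225 = 970200$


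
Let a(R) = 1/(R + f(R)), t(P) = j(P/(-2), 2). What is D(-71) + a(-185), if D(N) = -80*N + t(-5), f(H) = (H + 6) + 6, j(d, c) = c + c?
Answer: 2034871/358 ≈ 5684.0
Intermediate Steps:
j(d, c) = 2*c
t(P) = 4 (t(P) = 2*2 = 4)
f(H) = 12 + H (f(H) = (6 + H) + 6 = 12 + H)
D(N) = 4 - 80*N (D(N) = -80*N + 4 = 4 - 80*N)
a(R) = 1/(12 + 2*R) (a(R) = 1/(R + (12 + R)) = 1/(12 + 2*R))
D(-71) + a(-185) = (4 - 80*(-71)) + 1/(2*(6 - 185)) = (4 + 5680) + (½)/(-179) = 5684 + (½)*(-1/179) = 5684 - 1/358 = 2034871/358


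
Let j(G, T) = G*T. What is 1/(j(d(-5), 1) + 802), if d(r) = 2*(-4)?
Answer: 1/794 ≈ 0.0012594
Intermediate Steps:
d(r) = -8
1/(j(d(-5), 1) + 802) = 1/(-8*1 + 802) = 1/(-8 + 802) = 1/794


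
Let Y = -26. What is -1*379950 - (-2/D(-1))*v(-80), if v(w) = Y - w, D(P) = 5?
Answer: -1899642/5 ≈ -3.7993e+5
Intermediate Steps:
v(w) = -26 - w
-1*379950 - (-2/D(-1))*v(-80) = -1*379950 - (-2/5)*(-26 - 1*(-80)) = -379950 - (-2*⅕)*(-26 + 80) = -379950 - (-2)*54/5 = -379950 - 1*(-108/5) = -379950 + 108/5 = -1899642/5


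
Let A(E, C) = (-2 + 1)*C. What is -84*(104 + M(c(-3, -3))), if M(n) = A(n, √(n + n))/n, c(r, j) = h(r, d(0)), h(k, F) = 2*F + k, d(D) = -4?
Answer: -8736 - 84*I*√22/11 ≈ -8736.0 - 35.818*I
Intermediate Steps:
h(k, F) = k + 2*F
c(r, j) = -8 + r (c(r, j) = r + 2*(-4) = r - 8 = -8 + r)
A(E, C) = -C
M(n) = -√2/√n (M(n) = (-√(n + n))/n = (-√(2*n))/n = (-√2*√n)/n = -√2/√n)
-84*(104 + M(c(-3, -3))) = -84*(104 - √2/√(-8 - 3)) = -84*(104 - √2/√(-11)) = -84*(104 - √2*(-I*√11/11)) = -84*(104 + I*√22/11) = -8736 - 84*I*√22/11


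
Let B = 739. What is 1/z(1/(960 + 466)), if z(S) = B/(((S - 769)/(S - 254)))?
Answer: 1096593/267668017 ≈ 0.0040968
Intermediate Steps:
z(S) = 739*(-254 + S)/(-769 + S) (z(S) = 739/(((S - 769)/(S - 254))) = 739/(((-769 + S)/(-254 + S))) = 739*((-254 + S)/(-769 + S)) = 739*(-254 + S)/(-769 + S))
1/z(1/(960 + 466)) = 1/(739*(-254 + 1/(960 + 466))/(-769 + 1/(960 + 466))) = 1/(739*(-254 + 1/1426)/(-769 + 1/1426)) = 1/(739*(-362203/1426)/(-1096593/1426)) = 1/(739*(-1426/1096593)*(-362203/1426)) = 1/(267668017/1096593) = 1096593/267668017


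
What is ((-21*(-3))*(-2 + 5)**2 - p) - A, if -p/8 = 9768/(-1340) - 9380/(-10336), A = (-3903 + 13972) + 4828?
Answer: -1556102203/108205 ≈ -14381.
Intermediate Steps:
A = 14897 (A = 10069 + 4828 = 14897)
p = 5524553/108205 (p = -8*(9768/(-1340) - 9380/(-10336)) = -8*(9768*(-1/1340) - 9380*(-1/10336)) = -8*(-2442/335 + 2345/2584) = -8*(-5524553/865640) = 5524553/108205 ≈ 51.056)
((-21*(-3))*(-2 + 5)**2 - p) - A = ((-21*(-3))*(-2 + 5)**2 - 1*5524553/108205) - 1*14897 = (63*3**2 - 5524553/108205) - 14897 = (63*9 - 5524553/108205) - 14897 = (567 - 5524553/108205) - 14897 = 55827682/108205 - 14897 = -1556102203/108205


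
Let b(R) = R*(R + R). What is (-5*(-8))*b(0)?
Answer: 0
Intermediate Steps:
b(R) = 2*R² (b(R) = R*(2*R) = 2*R²)
(-5*(-8))*b(0) = (-5*(-8))*(2*0²) = 40*(2*0) = 40*0 = 0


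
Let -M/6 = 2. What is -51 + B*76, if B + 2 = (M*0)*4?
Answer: -203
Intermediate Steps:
M = -12 (M = -6*2 = -12)
B = -2 (B = -2 - 12*0*4 = -2 + 0*4 = -2 + 0 = -2)
-51 + B*76 = -51 - 2*76 = -51 - 152 = -203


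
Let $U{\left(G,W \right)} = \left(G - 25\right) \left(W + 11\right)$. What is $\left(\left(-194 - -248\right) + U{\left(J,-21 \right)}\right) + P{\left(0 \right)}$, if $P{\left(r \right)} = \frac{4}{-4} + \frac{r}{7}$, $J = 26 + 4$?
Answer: $3$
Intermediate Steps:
$J = 30$
$U{\left(G,W \right)} = \left(-25 + G\right) \left(11 + W\right)$
$P{\left(r \right)} = -1 + \frac{r}{7}$ ($P{\left(r \right)} = 4 \left(- \frac{1}{4}\right) + r \frac{1}{7} = -1 + \frac{r}{7}$)
$\left(\left(-194 - -248\right) + U{\left(J,-21 \right)}\right) + P{\left(0 \right)} = \left(\left(-194 - -248\right) + \left(-275 - -525 + 11 \cdot 30 + 30 \left(-21\right)\right)\right) + \left(-1 + \frac{1}{7} \cdot 0\right) = \left(\left(-194 + 248\right) + \left(-275 + 525 + 330 - 630\right)\right) + \left(-1 + 0\right) = \left(54 - 50\right) - 1 = 4 - 1 = 3$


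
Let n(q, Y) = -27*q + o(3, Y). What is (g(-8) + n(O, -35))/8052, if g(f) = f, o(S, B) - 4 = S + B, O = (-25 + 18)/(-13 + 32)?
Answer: -15/4636 ≈ -0.0032355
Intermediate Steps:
O = -7/19 ≈ -0.36842
o(S, B) = 4 + B + S (o(S, B) = 4 + (S + B) = 4 + (B + S) = 4 + B + S)
n(q, Y) = 7 + Y - 27*q (n(q, Y) = -27*q + (4 + Y + 3) = -27*q + (7 + Y) = 7 + Y - 27*q)
(g(-8) + n(O, -35))/8052 = (-8 + (7 - 35 - 27*(-7/19)))/8052 = (-8 + (7 - 35 + 189/19))*(1/8052) = (-8 - 343/19)*(1/8052) = -495/19*1/8052 = -15/4636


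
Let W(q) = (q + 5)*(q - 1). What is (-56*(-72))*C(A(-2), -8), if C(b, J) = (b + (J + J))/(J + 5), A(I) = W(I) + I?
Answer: 36288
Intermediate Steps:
W(q) = (-1 + q)*(5 + q) (W(q) = (5 + q)*(-1 + q) = (-1 + q)*(5 + q))
A(I) = -5 + I**2 + 5*I (A(I) = (-5 + I**2 + 4*I) + I = -5 + I**2 + 5*I)
C(b, J) = (b + 2*J)/(5 + J)
(-56*(-72))*C(A(-2), -8) = (-56*(-72))*(((-5 + (-2)**2 + 5*(-2)) + 2*(-8))/(5 - 8)) = 4032*(((-5 + 4 - 10) - 16)/(-3)) = 4032*(-(-11 - 16)/3) = 4032*(-1/3*(-27)) = 4032*9 = 36288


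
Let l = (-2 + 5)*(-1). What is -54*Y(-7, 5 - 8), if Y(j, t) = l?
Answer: 162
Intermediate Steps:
l = -3 (l = 3*(-1) = -3)
Y(j, t) = -3
-54*Y(-7, 5 - 8) = -54*(-3) = 162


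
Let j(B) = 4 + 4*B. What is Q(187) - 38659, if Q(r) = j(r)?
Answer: -37907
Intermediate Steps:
Q(r) = 4 + 4*r
Q(187) - 38659 = (4 + 4*187) - 38659 = (4 + 748) - 38659 = 752 - 38659 = -37907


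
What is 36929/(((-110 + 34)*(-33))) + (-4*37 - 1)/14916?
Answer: 2085073/141702 ≈ 14.714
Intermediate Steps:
36929/(((-110 + 34)*(-33))) + (-4*37 - 1)/14916 = 36929/((-76*(-33))) + (-148 - 1)*(1/14916) = 36929/2508 - 149*1/14916 = 36929*(1/2508) - 149/14916 = 36929/2508 - 149/14916 = 2085073/141702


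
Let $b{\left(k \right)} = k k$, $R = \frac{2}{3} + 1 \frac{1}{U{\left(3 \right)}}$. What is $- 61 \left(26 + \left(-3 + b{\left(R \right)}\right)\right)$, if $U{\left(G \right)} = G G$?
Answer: $- \frac{116632}{81} \approx -1439.9$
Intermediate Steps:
$U{\left(G \right)} = G^{2}$
$R = \frac{7}{9}$ ($R = \frac{2}{3} + 1 \frac{1}{3^{2}} = 2 \cdot \frac{1}{3} + 1 \cdot \frac{1}{9} = \frac{2}{3} + 1 \cdot \frac{1}{9} = \frac{2}{3} + \frac{1}{9} = \frac{7}{9} \approx 0.77778$)
$b{\left(k \right)} = k^{2}$
$- 61 \left(26 + \left(-3 + b{\left(R \right)}\right)\right) = - 61 \left(26 - \left(3 - \left(\frac{7}{9}\right)^{2}\right)\right) = - 61 \left(26 + \left(-3 + \frac{49}{81}\right)\right) = - 61 \left(26 - \frac{194}{81}\right) = \left(-61\right) \frac{1912}{81} = - \frac{116632}{81}$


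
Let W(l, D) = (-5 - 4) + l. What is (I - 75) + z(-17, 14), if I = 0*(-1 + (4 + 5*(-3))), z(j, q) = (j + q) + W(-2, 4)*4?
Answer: -122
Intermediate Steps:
W(l, D) = -9 + l
z(j, q) = -44 + j + q (z(j, q) = (j + q) + (-9 - 2)*4 = (j + q) - 11*4 = (j + q) - 44 = -44 + j + q)
I = 0 (I = 0*(-1 + (4 - 15)) = 0*(-1 - 11) = 0*(-12) = 0)
(I - 75) + z(-17, 14) = (0 - 75) + (-44 - 17 + 14) = -75 - 47 = -122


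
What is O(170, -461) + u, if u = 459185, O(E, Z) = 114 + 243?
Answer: 459542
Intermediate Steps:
O(E, Z) = 357
O(170, -461) + u = 357 + 459185 = 459542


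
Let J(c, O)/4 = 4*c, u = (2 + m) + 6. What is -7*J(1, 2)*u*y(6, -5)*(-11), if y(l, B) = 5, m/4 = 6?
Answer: 197120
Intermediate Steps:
m = 24 (m = 4*6 = 24)
u = 32 (u = (2 + 24) + 6 = 26 + 6 = 32)
J(c, O) = 16*c (J(c, O) = 4*(4*c) = 16*c)
-7*J(1, 2)*u*y(6, -5)*(-11) = -7*(16*1)*32*5*(-11) = -7*16*32*5*(-11) = -3584*5*(-11) = -7*2560*(-11) = -17920*(-11) = 197120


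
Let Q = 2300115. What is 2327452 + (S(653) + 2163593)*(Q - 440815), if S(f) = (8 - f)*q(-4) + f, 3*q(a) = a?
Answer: 4025583913252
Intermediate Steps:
q(a) = a/3
S(f) = -32/3 + 7*f/3 (S(f) = (8 - f)*((⅓)*(-4)) + f = (8 - f)*(-4/3) + f = (-32/3 + 4*f/3) + f = -32/3 + 7*f/3)
2327452 + (S(653) + 2163593)*(Q - 440815) = 2327452 + ((-32/3 + (7/3)*653) + 2163593)*(2300115 - 440815) = 2327452 + ((-32/3 + 4571/3) + 2163593)*1859300 = 2327452 + (1513 + 2163593)*1859300 = 2327452 + 2165106*1859300 = 2327452 + 4025581585800 = 4025583913252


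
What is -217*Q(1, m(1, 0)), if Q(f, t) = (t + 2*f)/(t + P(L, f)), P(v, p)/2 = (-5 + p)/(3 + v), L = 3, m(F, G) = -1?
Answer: 93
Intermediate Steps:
P(v, p) = 2*(-5 + p)/(3 + v) (P(v, p) = 2*((-5 + p)/(3 + v)) = 2*(-5 + p)/(3 + v))
Q(f, t) = (t + 2*f)/(-5/3 + t + f/3) (Q(f, t) = (t + 2*f)/(t + 2*(-5 + f)/(3 + 3)) = (t + 2*f)/(t + 2*(-5 + f)/6) = (t + 2*f)/(t + 2*(1/6)*(-5 + f)) = (t + 2*f)/(t + (-5/3 + f/3)) = (t + 2*f)/(-5/3 + t + f/3))
-217*Q(1, m(1, 0)) = -651*(-1 + 2*1)/(-5 + 1 + 3*(-1)) = -651*(-1 + 2)/(-5 + 1 - 3) = -651/(-7) = -651*(-1)/7 = -217*(-3/7) = 93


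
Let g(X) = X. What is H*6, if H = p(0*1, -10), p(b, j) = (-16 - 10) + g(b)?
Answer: -156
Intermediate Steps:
p(b, j) = -26 + b (p(b, j) = (-16 - 10) + b = -26 + b)
H = -26 (H = -26 + 0*1 = -26 + 0 = -26)
H*6 = -26*6 = -156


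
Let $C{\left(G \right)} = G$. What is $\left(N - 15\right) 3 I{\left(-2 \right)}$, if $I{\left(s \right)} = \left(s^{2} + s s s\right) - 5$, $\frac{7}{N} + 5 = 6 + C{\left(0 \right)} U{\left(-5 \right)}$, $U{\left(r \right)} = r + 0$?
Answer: $216$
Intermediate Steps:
$U{\left(r \right)} = r$
$N = 7$ ($N = \frac{7}{-5 + \left(6 + 0 \left(-5\right)\right)} = \frac{7}{-5 + \left(6 + 0\right)} = \frac{7}{-5 + 6} = \frac{7}{1} = 7 \cdot 1 = 7$)
$I{\left(s \right)} = -5 + s^{2} + s^{3}$ ($I{\left(s \right)} = \left(s^{2} + s^{2} s\right) - 5 = \left(s^{2} + s^{3}\right) - 5 = -5 + s^{2} + s^{3}$)
$\left(N - 15\right) 3 I{\left(-2 \right)} = \left(7 - 15\right) 3 \left(-5 + \left(-2\right)^{2} + \left(-2\right)^{3}\right) = \left(7 - 15\right) 3 \left(-5 + 4 - 8\right) = \left(-8\right) 3 \left(-9\right) = \left(-24\right) \left(-9\right) = 216$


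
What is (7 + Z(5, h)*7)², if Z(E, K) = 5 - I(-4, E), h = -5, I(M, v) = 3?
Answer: 441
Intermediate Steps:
Z(E, K) = 2 (Z(E, K) = 5 - 1*3 = 5 - 3 = 2)
(7 + Z(5, h)*7)² = (7 + 2*7)² = (7 + 14)² = 21² = 441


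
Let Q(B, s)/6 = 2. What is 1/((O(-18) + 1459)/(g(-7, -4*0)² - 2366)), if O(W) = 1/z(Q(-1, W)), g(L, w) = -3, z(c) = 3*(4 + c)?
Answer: -113136/70033 ≈ -1.6155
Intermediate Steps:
Q(B, s) = 12 (Q(B, s) = 6*2 = 12)
z(c) = 12 + 3*c
O(W) = 1/48 (O(W) = 1/(12 + 3*12) = 1/(12 + 36) = 1/48)
1/((O(-18) + 1459)/(g(-7, -4*0)² - 2366)) = 1/((1/48 + 1459)/((-3)² - 2366)) = 1/(70033/(48*(9 - 2366))) = 1/((70033/48)/(-2357)) = 1/((70033/48)*(-1/2357)) = 1/(-70033/113136) = -113136/70033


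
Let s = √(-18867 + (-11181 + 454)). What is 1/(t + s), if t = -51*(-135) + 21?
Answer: 3453/23861215 - I*√29594/47722430 ≈ 0.00014471 - 3.6048e-6*I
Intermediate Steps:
t = 6906 (t = 6885 + 21 = 6906)
s = I*√29594 (s = √(-18867 - 10727) = √(-29594) = I*√29594 ≈ 172.03*I)
1/(t + s) = 1/(6906 + I*√29594)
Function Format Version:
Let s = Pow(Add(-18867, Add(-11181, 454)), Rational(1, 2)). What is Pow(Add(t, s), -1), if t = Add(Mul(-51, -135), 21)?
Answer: Add(Rational(3453, 23861215), Mul(Rational(-1, 47722430), I, Pow(29594, Rational(1, 2)))) ≈ Add(0.00014471, Mul(-3.6048e-6, I))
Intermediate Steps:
t = 6906 (t = Add(6885, 21) = 6906)
s = Mul(I, Pow(29594, Rational(1, 2))) (s = Pow(Add(-18867, -10727), Rational(1, 2)) = Pow(-29594, Rational(1, 2)) = Mul(I, Pow(29594, Rational(1, 2))) ≈ Mul(172.03, I))
Pow(Add(t, s), -1) = Pow(Add(6906, Mul(I, Pow(29594, Rational(1, 2)))), -1)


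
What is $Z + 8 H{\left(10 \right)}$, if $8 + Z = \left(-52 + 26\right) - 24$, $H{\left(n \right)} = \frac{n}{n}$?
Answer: $-50$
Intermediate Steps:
$H{\left(n \right)} = 1$
$Z = -58$ ($Z = -8 + \left(\left(-52 + 26\right) - 24\right) = -8 - 50 = -58$)
$Z + 8 H{\left(10 \right)} = -58 + 8 \cdot 1 = -58 + 8 = -50$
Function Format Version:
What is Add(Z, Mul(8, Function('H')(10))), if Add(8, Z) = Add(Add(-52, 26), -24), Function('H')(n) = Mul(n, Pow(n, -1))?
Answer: -50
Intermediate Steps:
Function('H')(n) = 1
Z = -58 (Z = Add(-8, Add(Add(-52, 26), -24)) = Add(-8, Add(-26, -24)) = Add(-8, -50) = -58)
Add(Z, Mul(8, Function('H')(10))) = Add(-58, Mul(8, 1)) = Add(-58, 8) = -50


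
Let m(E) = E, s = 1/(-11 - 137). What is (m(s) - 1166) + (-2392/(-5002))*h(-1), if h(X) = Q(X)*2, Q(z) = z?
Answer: -431949085/370148 ≈ -1167.0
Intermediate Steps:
h(X) = 2*X (h(X) = X*2 = 2*X)
s = -1/148 (s = 1/(-148) = -1/148 ≈ -0.0067568)
(m(s) - 1166) + (-2392/(-5002))*h(-1) = (-1/148 - 1166) + (-2392/(-5002))*(2*(-1)) = -172569/148 - 2392*(-1/5002)*(-2) = -172569/148 + (1196/2501)*(-2) = -172569/148 - 2392/2501 = -431949085/370148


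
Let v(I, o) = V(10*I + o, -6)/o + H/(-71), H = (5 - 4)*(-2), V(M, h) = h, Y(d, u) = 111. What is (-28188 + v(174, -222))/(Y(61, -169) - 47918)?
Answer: 74049731/125588989 ≈ 0.58962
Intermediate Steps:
H = -2 (H = 1*(-2) = -2)
v(I, o) = 2/71 - 6/o (v(I, o) = -6/o - 2/(-71) = -6/o - 2*(-1/71) = -6/o + 2/71 = 2/71 - 6/o)
(-28188 + v(174, -222))/(Y(61, -169) - 47918) = (-28188 + (2/71 - 6/(-222)))/(111 - 47918) = (-28188 + (2/71 - 6*(-1/222)))/(-47807) = (-28188 + (2/71 + 1/37))*(-1/47807) = (-28188 + 145/2627)*(-1/47807) = -74049731/2627*(-1/47807) = 74049731/125588989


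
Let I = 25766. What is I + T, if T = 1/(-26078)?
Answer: 671925747/26078 ≈ 25766.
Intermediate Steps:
T = -1/26078 ≈ -3.8347e-5
I + T = 25766 - 1/26078 = 671925747/26078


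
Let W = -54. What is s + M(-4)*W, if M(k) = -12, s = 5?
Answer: 653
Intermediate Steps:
s + M(-4)*W = 5 - 12*(-54) = 5 + 648 = 653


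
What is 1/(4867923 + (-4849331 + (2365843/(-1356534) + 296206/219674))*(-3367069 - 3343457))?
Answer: 2759215277/89789195097752685837474 ≈ 3.0730e-14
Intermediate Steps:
1/(4867923 + (-4849331 + (2365843/(-1356534) + 296206/219674))*(-3367069 - 3343457)) = 1/(4867923 + (-4849331 + (2365843*(-1/1356534) + 296206*(1/219674)))*(-6710526)) = 1/(4867923 + (-4849331 + (-2365843/1356534 + 148103/109837))*(-6710526)) = 1/(4867923 + (-4849331 - 58950342589/148997624958)*(-6710526)) = 1/(4867923 - 722538860585545687/148997624958*(-6710526)) = 1/(4867923 + 89789181666105176977803/2759215277) = 1/(89789195097752685837474/2759215277) = 2759215277/89789195097752685837474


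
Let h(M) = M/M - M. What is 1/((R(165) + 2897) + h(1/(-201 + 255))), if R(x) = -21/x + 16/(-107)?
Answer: 317790/920861569 ≈ 0.00034510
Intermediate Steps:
R(x) = -16/107 - 21/x (R(x) = -21/x + 16*(-1/107) = -21/x - 16/107 = -16/107 - 21/x)
h(M) = 1 - M
1/((R(165) + 2897) + h(1/(-201 + 255))) = 1/(((-16/107 - 21/165) + 2897) + (1 - 1/(-201 + 255))) = 1/(((-16/107 - 21*1/165) + 2897) + (1 - 1/54)) = 1/(((-16/107 - 7/55) + 2897) + (1 - 1*1/54)) = 1/((-1629/5885 + 2897) + (1 - 1/54)) = 1/(17047216/5885 + 53/54) = 1/(920861569/317790) = 317790/920861569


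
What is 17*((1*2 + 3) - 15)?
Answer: -170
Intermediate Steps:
17*((1*2 + 3) - 15) = 17*((2 + 3) - 15) = 17*(5 - 15) = 17*(-10) = -170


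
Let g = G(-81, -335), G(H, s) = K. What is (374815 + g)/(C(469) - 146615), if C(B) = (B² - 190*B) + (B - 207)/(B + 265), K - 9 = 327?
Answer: -137680417/5785257 ≈ -23.798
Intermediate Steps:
K = 336 (K = 9 + 327 = 336)
G(H, s) = 336
g = 336
C(B) = B² - 190*B + (-207 + B)/(265 + B) (C(B) = (B² - 190*B) + (-207 + B)/(265 + B) = B² - 190*B + (-207 + B)/(265 + B))
(374815 + g)/(C(469) - 146615) = (374815 + 336)/((-207 + 469³ - 50349*469 + 75*469²)/(265 + 469) - 146615) = 375151/((-207 + 103161709 - 23613681 + 75*219961)/734 - 146615) = 375151/((-207 + 103161709 - 23613681 + 16497075)/734 - 146615) = 375151/((1/734)*96044896 - 146615) = 375151/(48022448/367 - 146615) = 375151/(-5785257/367) = 375151*(-367/5785257) = -137680417/5785257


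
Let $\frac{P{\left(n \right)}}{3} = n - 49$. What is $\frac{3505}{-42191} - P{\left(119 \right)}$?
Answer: $- \frac{8863615}{42191} \approx -210.08$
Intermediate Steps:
$P{\left(n \right)} = -147 + 3 n$ ($P{\left(n \right)} = 3 \left(n - 49\right) = 3 \left(-49 + n\right) = -147 + 3 n$)
$\frac{3505}{-42191} - P{\left(119 \right)} = \frac{3505}{-42191} - \left(-147 + 3 \cdot 119\right) = 3505 \left(- \frac{1}{42191}\right) - \left(-147 + 357\right) = - \frac{3505}{42191} - 210 = - \frac{8863615}{42191}$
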